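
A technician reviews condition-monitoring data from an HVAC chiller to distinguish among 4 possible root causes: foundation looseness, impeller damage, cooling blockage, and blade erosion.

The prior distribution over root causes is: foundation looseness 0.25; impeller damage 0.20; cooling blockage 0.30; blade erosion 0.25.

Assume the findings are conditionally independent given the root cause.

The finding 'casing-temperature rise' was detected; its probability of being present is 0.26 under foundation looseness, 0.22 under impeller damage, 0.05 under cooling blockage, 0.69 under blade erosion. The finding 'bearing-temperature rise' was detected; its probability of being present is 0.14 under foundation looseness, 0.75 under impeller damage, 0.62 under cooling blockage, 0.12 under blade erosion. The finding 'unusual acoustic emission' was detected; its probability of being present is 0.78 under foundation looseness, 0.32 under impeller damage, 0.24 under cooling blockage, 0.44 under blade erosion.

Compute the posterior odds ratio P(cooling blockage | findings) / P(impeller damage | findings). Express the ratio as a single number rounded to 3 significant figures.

Unnormalized posterior weight (prior times the finding likelihoods) for each of the two hypotheses:
  cooling blockage: 0.30 × 0.05 × 0.62 × 0.24 = 0.002232
  impeller damage: 0.20 × 0.22 × 0.75 × 0.32 = 0.01056
Posterior odds = 0.002232 / 0.01056 ≈ 0.211.

0.211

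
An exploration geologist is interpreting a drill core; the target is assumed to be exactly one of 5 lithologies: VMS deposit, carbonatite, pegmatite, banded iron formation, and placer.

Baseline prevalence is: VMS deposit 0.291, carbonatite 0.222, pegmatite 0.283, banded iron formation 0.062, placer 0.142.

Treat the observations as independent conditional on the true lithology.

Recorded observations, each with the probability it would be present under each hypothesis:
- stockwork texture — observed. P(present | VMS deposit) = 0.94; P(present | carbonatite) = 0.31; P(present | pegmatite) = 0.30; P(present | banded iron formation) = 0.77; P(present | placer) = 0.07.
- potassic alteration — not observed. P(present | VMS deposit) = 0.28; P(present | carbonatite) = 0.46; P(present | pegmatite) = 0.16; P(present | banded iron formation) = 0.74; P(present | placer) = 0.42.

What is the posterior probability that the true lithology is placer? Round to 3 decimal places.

By Bayes' rule with conditional independence, the unnormalized weight for each hypothesis is prior × ∏ likelihoods (using 1 − P(present | H) for each absent observation):
  VMS deposit: 0.291 × 0.94 × (1 − 0.28) = 0.19695
  carbonatite: 0.222 × 0.31 × (1 − 0.46) = 0.037163
  pegmatite: 0.283 × 0.30 × (1 − 0.16) = 0.071316
  banded iron formation: 0.062 × 0.77 × (1 − 0.74) = 0.012412
  placer: 0.142 × 0.07 × (1 − 0.42) = 0.0057652
Normalizing constant Z = 0.19695 + 0.037163 + 0.071316 + 0.012412 + 0.0057652 = 0.32361.
P(placer | evidence) = 0.0057652 / 0.32361 ≈ 0.018.

0.018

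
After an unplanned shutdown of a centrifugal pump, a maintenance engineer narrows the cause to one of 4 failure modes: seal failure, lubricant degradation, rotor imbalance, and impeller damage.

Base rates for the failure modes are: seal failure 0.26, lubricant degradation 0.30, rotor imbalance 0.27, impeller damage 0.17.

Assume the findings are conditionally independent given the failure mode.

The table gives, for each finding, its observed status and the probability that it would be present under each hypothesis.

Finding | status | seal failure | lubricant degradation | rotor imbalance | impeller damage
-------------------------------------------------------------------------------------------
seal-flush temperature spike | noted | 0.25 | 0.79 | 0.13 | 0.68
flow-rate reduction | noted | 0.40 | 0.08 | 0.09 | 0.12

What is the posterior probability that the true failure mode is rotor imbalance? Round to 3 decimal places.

Multiply each prior by the joint likelihood of the evidence pattern:
  seal failure: 0.26 × 0.25 × 0.40 = 0.026
  lubricant degradation: 0.30 × 0.79 × 0.08 = 0.01896
  rotor imbalance: 0.27 × 0.13 × 0.09 = 0.003159
  impeller damage: 0.17 × 0.68 × 0.12 = 0.013872
The unnormalized weights sum to 0.061991.
P(rotor imbalance | evidence) = 0.003159 / 0.061991 ≈ 0.051.

0.051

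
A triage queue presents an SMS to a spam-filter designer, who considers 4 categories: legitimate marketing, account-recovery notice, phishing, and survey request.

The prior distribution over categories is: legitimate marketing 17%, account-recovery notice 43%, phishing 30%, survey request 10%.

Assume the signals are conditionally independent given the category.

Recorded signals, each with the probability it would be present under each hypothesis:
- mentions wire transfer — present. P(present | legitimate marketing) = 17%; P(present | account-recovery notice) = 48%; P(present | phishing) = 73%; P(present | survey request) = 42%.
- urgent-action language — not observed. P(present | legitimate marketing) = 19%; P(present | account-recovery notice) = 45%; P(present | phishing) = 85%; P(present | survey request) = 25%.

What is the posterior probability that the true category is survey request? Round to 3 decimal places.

0.156

Multiply each prior by the joint likelihood of the signal pattern (using 1 − P(present | H) for each absent signal):
  legitimate marketing: 0.17 × 0.17 × (1 − 0.19) = 0.023409
  account-recovery notice: 0.43 × 0.48 × (1 − 0.45) = 0.11352
  phishing: 0.30 × 0.73 × (1 − 0.85) = 0.03285
  survey request: 0.10 × 0.42 × (1 − 0.25) = 0.0315
Normalizing constant Z = 0.023409 + 0.11352 + 0.03285 + 0.0315 = 0.20128.
P(survey request | evidence) = 0.0315 / 0.20128 ≈ 0.156.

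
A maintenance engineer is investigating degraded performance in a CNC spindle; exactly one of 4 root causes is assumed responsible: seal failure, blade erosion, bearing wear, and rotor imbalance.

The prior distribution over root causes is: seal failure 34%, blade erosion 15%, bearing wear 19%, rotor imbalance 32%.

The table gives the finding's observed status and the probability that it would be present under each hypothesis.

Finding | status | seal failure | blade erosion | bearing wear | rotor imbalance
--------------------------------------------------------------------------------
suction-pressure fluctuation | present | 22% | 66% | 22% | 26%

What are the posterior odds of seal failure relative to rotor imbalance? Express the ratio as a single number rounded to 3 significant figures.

Unnormalized posterior weight (prior times the finding likelihood) for each of the two hypotheses:
  seal failure: 0.34 × 0.22 = 0.0748
  rotor imbalance: 0.32 × 0.26 = 0.0832
Posterior odds = 0.0748 / 0.0832 ≈ 0.899.

0.899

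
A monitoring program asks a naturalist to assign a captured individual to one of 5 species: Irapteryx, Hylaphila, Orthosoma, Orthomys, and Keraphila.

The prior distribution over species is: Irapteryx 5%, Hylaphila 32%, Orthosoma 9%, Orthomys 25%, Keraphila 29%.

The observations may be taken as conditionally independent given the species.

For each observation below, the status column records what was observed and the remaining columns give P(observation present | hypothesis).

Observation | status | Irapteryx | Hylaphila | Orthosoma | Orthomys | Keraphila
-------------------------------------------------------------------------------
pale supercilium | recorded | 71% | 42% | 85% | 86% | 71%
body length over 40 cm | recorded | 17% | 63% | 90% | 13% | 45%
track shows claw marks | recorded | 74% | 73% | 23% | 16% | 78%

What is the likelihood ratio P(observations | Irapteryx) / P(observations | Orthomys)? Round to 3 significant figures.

4.99

The Bayes factor is the ratio of the joint likelihoods of the evidence pattern under the two hypotheses.
  Irapteryx: 0.71 × 0.17 × 0.74 = 0.089318
  Orthomys: 0.86 × 0.13 × 0.16 = 0.017888
Bayes factor = 0.089318 / 0.017888 ≈ 4.99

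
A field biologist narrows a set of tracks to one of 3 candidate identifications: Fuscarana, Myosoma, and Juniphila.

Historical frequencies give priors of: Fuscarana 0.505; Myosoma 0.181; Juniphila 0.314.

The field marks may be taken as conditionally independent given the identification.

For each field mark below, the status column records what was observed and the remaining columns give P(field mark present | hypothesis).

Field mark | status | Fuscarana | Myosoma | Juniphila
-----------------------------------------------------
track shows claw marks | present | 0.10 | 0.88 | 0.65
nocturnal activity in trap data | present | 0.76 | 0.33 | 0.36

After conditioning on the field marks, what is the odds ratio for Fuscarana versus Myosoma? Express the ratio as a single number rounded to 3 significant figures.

0.730

Posterior odds equal prior odds times the likelihood ratio; only the two competing hypotheses matter.
  Fuscarana: 0.505 × 0.10 × 0.76 = 0.03838
  Myosoma: 0.181 × 0.88 × 0.33 = 0.052562
Posterior odds = 0.03838 / 0.052562 ≈ 0.730.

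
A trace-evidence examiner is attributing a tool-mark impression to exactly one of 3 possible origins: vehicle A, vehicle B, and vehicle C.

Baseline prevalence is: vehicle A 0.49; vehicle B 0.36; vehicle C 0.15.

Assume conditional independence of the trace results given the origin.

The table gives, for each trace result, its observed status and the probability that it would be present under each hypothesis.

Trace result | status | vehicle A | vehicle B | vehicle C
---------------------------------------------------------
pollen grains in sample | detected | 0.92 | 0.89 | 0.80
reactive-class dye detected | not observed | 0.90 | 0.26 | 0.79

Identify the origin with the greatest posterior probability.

vehicle B

For each hypothesis, the unnormalized posterior weight is prior × product of the trace result likelihoods (using 1 − P(present | H) for each absent trace result):
  vehicle A: 0.49 × 0.92 × (1 − 0.90) = 0.04508
  vehicle B: 0.36 × 0.89 × (1 − 0.26) = 0.2371
  vehicle C: 0.15 × 0.80 × (1 − 0.79) = 0.0252
Marginal likelihood of the evidence = 0.30738.
P(vehicle A | evidence) ≈ 0.04508 / 0.30738 ≈ 0.147
P(vehicle B | evidence) ≈ 0.2371 / 0.30738 ≈ 0.771
P(vehicle C | evidence) ≈ 0.0252 / 0.30738 ≈ 0.082
The largest is 0.771, so vehicle B is most probable.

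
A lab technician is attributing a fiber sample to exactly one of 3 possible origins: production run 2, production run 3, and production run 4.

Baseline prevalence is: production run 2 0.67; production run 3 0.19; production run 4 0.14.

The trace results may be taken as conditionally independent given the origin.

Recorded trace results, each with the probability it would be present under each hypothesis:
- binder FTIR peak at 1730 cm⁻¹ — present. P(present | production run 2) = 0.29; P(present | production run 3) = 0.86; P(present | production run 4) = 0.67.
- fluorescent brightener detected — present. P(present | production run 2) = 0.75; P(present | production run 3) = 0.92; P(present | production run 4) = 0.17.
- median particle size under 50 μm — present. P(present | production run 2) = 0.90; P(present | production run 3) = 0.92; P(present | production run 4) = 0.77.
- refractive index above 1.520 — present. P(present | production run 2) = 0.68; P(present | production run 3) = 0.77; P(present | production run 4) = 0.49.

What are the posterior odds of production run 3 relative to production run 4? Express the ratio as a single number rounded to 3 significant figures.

17.7

Posterior odds equal prior odds times the likelihood ratio; only the two competing hypotheses matter.
  production run 3: 0.19 × 0.86 × 0.92 × 0.92 × 0.77 = 0.10649
  production run 4: 0.14 × 0.67 × 0.17 × 0.77 × 0.49 = 0.0060164
Posterior odds = 0.10649 / 0.0060164 ≈ 17.7.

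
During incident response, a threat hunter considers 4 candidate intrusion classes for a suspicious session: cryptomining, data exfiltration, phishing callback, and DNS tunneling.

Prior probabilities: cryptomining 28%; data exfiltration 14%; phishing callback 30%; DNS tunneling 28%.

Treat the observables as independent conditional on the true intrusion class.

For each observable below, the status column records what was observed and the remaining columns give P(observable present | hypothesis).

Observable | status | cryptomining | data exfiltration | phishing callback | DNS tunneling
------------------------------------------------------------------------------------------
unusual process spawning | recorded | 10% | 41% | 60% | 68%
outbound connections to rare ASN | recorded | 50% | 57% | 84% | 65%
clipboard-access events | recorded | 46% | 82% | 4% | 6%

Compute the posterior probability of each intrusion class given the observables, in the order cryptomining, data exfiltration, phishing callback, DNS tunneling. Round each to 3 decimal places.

For each hypothesis, the unnormalized posterior weight is prior × product of the observable likelihoods:
  cryptomining: 0.28 × 0.10 × 0.50 × 0.46 = 0.00644
  data exfiltration: 0.14 × 0.41 × 0.57 × 0.82 = 0.026829
  phishing callback: 0.30 × 0.60 × 0.84 × 0.04 = 0.006048
  DNS tunneling: 0.28 × 0.68 × 0.65 × 0.06 = 0.0074256
The unnormalized weights sum to 0.046742.
P(cryptomining | evidence) = 0.00644 / 0.046742 ≈ 0.138
P(data exfiltration | evidence) = 0.026829 / 0.046742 ≈ 0.574
P(phishing callback | evidence) = 0.006048 / 0.046742 ≈ 0.129
P(DNS tunneling | evidence) = 0.0074256 / 0.046742 ≈ 0.159

0.138, 0.574, 0.129, 0.159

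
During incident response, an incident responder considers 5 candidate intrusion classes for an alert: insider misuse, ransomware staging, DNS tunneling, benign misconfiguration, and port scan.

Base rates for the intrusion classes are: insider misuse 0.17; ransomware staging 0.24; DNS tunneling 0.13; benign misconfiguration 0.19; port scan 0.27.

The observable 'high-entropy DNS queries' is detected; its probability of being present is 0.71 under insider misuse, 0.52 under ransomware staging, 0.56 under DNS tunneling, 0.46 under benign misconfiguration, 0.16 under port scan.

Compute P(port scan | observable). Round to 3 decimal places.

By Bayes' rule, the unnormalized weight for each hypothesis is prior × likelihood:
  insider misuse: 0.17 × 0.71 = 0.1207
  ransomware staging: 0.24 × 0.52 = 0.1248
  DNS tunneling: 0.13 × 0.56 = 0.0728
  benign misconfiguration: 0.19 × 0.46 = 0.0874
  port scan: 0.27 × 0.16 = 0.0432
The unnormalized weights sum to 0.4489.
P(port scan | evidence) = 0.0432 / 0.4489 ≈ 0.096.

0.096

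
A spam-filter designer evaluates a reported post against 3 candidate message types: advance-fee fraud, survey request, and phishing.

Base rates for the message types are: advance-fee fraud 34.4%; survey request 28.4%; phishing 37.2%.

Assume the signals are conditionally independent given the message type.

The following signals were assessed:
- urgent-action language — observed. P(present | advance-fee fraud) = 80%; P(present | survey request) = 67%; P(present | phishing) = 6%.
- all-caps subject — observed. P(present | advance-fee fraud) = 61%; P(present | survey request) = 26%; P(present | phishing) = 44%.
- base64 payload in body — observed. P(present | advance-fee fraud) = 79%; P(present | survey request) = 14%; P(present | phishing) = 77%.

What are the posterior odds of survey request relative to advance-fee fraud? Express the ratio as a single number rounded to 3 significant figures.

Unnormalized posterior weight (prior times the signal likelihoods) for each of the two hypotheses:
  survey request: 0.284 × 0.67 × 0.26 × 0.14 = 0.0069262
  advance-fee fraud: 0.344 × 0.80 × 0.61 × 0.79 = 0.13262
Posterior odds = 0.0069262 / 0.13262 ≈ 0.0522.

0.0522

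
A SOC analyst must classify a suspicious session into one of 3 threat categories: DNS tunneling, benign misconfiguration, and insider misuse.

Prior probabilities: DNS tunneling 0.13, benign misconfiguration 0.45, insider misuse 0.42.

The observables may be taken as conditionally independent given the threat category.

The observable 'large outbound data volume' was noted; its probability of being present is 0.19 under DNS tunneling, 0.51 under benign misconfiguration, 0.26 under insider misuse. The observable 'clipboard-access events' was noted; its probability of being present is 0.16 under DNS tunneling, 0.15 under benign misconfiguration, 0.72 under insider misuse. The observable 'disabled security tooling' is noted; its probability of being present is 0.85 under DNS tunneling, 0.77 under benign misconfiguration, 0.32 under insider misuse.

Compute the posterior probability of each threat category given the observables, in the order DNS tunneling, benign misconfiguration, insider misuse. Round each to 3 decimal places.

0.061, 0.482, 0.457

By Bayes' rule with conditional independence, the unnormalized weight for each hypothesis is prior × ∏ likelihoods:
  DNS tunneling: 0.13 × 0.19 × 0.16 × 0.85 = 0.0033592
  benign misconfiguration: 0.45 × 0.51 × 0.15 × 0.77 = 0.026507
  insider misuse: 0.42 × 0.26 × 0.72 × 0.32 = 0.02516
The unnormalized weights sum to 0.055026.
P(DNS tunneling | evidence) = 0.0033592 / 0.055026 ≈ 0.061
P(benign misconfiguration | evidence) = 0.026507 / 0.055026 ≈ 0.482
P(insider misuse | evidence) = 0.02516 / 0.055026 ≈ 0.457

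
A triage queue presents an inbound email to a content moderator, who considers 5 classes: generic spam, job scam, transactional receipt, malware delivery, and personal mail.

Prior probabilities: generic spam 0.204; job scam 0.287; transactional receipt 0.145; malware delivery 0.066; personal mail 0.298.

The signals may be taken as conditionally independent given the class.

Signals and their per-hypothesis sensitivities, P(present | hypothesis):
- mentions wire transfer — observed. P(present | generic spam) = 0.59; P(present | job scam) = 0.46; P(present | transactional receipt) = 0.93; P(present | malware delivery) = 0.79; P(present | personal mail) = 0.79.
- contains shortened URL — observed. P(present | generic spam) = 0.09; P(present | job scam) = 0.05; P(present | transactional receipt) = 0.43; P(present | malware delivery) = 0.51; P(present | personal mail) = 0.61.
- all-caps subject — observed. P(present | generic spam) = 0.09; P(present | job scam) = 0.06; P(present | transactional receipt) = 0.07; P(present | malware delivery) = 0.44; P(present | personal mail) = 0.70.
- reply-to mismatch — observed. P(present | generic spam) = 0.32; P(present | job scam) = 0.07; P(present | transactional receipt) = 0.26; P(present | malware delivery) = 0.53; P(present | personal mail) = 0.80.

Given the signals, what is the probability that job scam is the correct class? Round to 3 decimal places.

0.000

By Bayes' rule with conditional independence, the unnormalized weight for each hypothesis is prior × ∏ likelihoods:
  generic spam: 0.204 × 0.59 × 0.09 × 0.09 × 0.32 = 0.00031197
  job scam: 0.287 × 0.46 × 0.05 × 0.06 × 0.07 = 2.7724e-05
  transactional receipt: 0.145 × 0.93 × 0.43 × 0.07 × 0.26 = 0.0010553
  malware delivery: 0.066 × 0.79 × 0.51 × 0.44 × 0.53 = 0.0062011
  personal mail: 0.298 × 0.79 × 0.61 × 0.70 × 0.80 = 0.080419
Normalizing constant Z = 0.00031197 + 2.7724e-05 + 0.0010553 + 0.0062011 + 0.080419 = 0.088016.
P(job scam | evidence) = 2.7724e-05 / 0.088016 ≈ 0.000.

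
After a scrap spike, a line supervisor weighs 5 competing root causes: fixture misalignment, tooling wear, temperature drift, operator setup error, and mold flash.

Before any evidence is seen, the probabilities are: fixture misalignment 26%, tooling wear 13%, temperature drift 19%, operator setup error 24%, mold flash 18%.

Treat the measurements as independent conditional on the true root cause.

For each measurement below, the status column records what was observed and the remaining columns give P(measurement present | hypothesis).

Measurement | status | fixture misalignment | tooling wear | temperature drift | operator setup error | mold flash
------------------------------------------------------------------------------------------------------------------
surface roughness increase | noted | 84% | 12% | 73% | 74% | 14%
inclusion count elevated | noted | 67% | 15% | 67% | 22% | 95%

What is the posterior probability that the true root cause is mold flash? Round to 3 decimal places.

0.079

For each hypothesis, the unnormalized posterior weight is prior × product of the measurement likelihoods:
  fixture misalignment: 0.26 × 0.84 × 0.67 = 0.14633
  tooling wear: 0.13 × 0.12 × 0.15 = 0.00234
  temperature drift: 0.19 × 0.73 × 0.67 = 0.092929
  operator setup error: 0.24 × 0.74 × 0.22 = 0.039072
  mold flash: 0.18 × 0.14 × 0.95 = 0.02394
Normalizing constant Z = 0.14633 + 0.00234 + 0.092929 + 0.039072 + 0.02394 = 0.30461.
P(mold flash | evidence) = 0.02394 / 0.30461 ≈ 0.079.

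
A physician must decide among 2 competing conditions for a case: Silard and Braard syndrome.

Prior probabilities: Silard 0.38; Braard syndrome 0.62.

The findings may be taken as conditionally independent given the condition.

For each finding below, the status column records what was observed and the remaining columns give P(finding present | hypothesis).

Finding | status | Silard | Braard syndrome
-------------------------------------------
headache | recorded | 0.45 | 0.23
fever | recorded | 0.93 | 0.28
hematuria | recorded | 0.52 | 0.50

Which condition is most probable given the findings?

Silard

By Bayes' rule with conditional independence, the unnormalized weight for each hypothesis is prior × ∏ likelihoods:
  Silard: 0.38 × 0.45 × 0.93 × 0.52 = 0.082696
  Braard syndrome: 0.62 × 0.23 × 0.28 × 0.50 = 0.019964
The unnormalized weights sum to 0.10266.
P(Silard | evidence) ≈ 0.082696 / 0.10266 ≈ 0.806
P(Braard syndrome | evidence) ≈ 0.019964 / 0.10266 ≈ 0.194
The largest is 0.806, so Silard is most probable.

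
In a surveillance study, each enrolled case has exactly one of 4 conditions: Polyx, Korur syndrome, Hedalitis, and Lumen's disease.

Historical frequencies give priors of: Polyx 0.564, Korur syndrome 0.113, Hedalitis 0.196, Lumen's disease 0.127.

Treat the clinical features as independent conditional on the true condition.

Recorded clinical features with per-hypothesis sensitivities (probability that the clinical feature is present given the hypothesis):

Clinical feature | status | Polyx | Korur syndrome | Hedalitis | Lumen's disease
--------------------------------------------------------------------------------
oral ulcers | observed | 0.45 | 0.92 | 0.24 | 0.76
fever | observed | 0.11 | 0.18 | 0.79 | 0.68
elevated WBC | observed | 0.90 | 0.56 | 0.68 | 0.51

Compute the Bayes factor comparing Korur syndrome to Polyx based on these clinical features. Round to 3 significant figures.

2.08

The Bayes factor is the ratio of the joint likelihoods of the clinical feature pattern under the two hypotheses.
  Korur syndrome: 0.92 × 0.18 × 0.56 = 0.092736
  Polyx: 0.45 × 0.11 × 0.90 = 0.04455
Bayes factor = 0.092736 / 0.04455 ≈ 2.08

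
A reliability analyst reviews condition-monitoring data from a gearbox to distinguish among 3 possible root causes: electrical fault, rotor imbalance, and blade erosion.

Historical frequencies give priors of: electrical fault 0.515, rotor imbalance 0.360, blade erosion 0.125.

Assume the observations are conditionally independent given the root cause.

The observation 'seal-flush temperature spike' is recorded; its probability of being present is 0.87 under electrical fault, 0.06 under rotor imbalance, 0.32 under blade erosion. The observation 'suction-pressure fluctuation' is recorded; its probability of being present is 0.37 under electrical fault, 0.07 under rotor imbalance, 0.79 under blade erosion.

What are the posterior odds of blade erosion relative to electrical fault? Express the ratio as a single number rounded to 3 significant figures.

0.191

The normalizing constant cancels in an odds ratio, so compute prior × likelihood for the two hypotheses only:
  blade erosion: 0.125 × 0.32 × 0.79 = 0.0316
  electrical fault: 0.515 × 0.87 × 0.37 = 0.16578
Odds(blade erosion : electrical fault) = 0.0316 / 0.16578 ≈ 0.191.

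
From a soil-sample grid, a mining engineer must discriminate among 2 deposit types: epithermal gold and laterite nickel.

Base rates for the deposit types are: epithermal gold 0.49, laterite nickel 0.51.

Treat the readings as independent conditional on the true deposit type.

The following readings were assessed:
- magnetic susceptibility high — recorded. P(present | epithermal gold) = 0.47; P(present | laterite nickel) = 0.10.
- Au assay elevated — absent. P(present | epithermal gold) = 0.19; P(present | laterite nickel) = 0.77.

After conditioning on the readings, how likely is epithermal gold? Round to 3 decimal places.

0.941

Multiply each prior by the joint likelihood of the reading pattern (using 1 − P(present | H) for each absent reading):
  epithermal gold: 0.49 × 0.47 × (1 − 0.19) = 0.18654
  laterite nickel: 0.51 × 0.10 × (1 − 0.77) = 0.01173
The unnormalized weights sum to 0.19827.
P(epithermal gold | evidence) = 0.18654 / 0.19827 ≈ 0.941.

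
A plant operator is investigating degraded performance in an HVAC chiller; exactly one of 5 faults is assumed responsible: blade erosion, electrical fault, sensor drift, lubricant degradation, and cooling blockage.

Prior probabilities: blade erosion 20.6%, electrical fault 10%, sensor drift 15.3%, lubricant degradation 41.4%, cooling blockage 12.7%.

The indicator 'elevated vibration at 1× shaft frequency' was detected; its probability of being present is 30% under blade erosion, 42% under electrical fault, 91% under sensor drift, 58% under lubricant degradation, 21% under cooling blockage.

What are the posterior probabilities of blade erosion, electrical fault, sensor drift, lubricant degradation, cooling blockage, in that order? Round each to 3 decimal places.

0.121, 0.082, 0.273, 0.471, 0.052

By Bayes' rule, the unnormalized weight for each hypothesis is prior × likelihood:
  blade erosion: 0.206 × 0.30 = 0.0618
  electrical fault: 0.100 × 0.42 = 0.042
  sensor drift: 0.153 × 0.91 = 0.13923
  lubricant degradation: 0.414 × 0.58 = 0.24012
  cooling blockage: 0.127 × 0.21 = 0.02667
Normalizing constant Z = 0.0618 + 0.042 + 0.13923 + 0.24012 + 0.02667 = 0.50982.
P(blade erosion | evidence) = 0.0618 / 0.50982 ≈ 0.121
P(electrical fault | evidence) = 0.042 / 0.50982 ≈ 0.082
P(sensor drift | evidence) = 0.13923 / 0.50982 ≈ 0.273
P(lubricant degradation | evidence) = 0.24012 / 0.50982 ≈ 0.471
P(cooling blockage | evidence) = 0.02667 / 0.50982 ≈ 0.052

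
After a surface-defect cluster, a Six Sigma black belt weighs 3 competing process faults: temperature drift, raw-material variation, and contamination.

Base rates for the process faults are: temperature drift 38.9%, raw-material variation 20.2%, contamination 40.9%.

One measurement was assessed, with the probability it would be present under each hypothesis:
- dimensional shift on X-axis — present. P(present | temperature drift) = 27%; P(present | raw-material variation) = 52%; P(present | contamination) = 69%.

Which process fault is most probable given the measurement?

contamination

Multiply each prior by the likelihood of the measurement:
  temperature drift: 0.389 × 0.27 = 0.10503
  raw-material variation: 0.202 × 0.52 = 0.10504
  contamination: 0.409 × 0.69 = 0.28221
Normalizing constant Z = 0.10503 + 0.10504 + 0.28221 = 0.49228.
P(temperature drift | evidence) ≈ 0.10503 / 0.49228 ≈ 0.213
P(raw-material variation | evidence) ≈ 0.10504 / 0.49228 ≈ 0.213
P(contamination | evidence) ≈ 0.28221 / 0.49228 ≈ 0.573
The largest is 0.573, so contamination is most probable.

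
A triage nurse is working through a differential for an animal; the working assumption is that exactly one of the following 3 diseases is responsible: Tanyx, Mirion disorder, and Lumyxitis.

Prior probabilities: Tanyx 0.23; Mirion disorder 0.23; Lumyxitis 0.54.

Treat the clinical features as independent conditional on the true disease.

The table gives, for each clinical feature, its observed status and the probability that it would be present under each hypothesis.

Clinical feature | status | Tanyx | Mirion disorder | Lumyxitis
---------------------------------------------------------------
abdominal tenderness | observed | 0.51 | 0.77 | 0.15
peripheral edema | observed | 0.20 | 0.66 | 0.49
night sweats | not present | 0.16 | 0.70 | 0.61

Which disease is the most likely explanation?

Mirion disorder

Multiply each prior by the joint likelihood of the clinical feature pattern (using 1 − P(present | H) for each absent clinical feature):
  Tanyx: 0.23 × 0.51 × 0.20 × (1 − 0.16) = 0.019706
  Mirion disorder: 0.23 × 0.77 × 0.66 × (1 − 0.70) = 0.035066
  Lumyxitis: 0.54 × 0.15 × 0.49 × (1 − 0.61) = 0.015479
Marginal likelihood of the evidence = 0.070251.
P(Tanyx | evidence) ≈ 0.019706 / 0.070251 ≈ 0.281
P(Mirion disorder | evidence) ≈ 0.035066 / 0.070251 ≈ 0.499
P(Lumyxitis | evidence) ≈ 0.015479 / 0.070251 ≈ 0.220
The largest is 0.499, so Mirion disorder is most probable.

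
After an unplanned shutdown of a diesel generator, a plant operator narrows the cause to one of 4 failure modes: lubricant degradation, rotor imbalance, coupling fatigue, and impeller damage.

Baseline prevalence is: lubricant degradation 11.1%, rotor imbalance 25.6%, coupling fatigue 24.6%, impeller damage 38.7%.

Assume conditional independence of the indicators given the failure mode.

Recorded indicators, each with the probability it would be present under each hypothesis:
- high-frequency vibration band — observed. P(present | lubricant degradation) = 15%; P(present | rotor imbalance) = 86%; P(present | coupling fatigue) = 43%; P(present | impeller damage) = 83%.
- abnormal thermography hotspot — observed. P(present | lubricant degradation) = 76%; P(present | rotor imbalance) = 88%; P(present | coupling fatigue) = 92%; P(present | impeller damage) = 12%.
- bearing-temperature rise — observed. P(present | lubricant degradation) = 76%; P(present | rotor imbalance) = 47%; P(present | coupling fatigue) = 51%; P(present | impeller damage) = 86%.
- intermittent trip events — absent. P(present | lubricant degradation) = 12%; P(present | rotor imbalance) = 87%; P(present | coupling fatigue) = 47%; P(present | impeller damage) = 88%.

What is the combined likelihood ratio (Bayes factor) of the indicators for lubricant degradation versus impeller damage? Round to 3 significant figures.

7.42

Joint likelihood of the indicator pattern under each hypothesis (using 1 − P(present | H) for each absent indicator):
  lubricant degradation: 0.15 × 0.76 × 0.76 × (1 − 0.12) = 0.076243
  impeller damage: 0.83 × 0.12 × 0.86 × (1 − 0.88) = 0.010279
Bayes factor = 0.076243 / 0.010279 ≈ 7.42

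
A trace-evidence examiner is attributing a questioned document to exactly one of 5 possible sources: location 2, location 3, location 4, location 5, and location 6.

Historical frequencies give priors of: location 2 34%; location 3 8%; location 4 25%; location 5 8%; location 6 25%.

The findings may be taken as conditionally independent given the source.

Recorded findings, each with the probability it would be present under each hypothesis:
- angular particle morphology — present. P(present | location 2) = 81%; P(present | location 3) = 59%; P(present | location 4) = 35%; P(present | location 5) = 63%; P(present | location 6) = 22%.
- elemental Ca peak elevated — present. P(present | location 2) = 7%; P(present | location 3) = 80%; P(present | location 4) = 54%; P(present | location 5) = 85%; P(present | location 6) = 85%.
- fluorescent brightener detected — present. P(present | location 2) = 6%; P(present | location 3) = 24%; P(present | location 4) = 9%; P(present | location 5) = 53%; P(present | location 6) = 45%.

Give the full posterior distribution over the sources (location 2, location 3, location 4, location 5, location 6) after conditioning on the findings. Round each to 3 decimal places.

By Bayes' rule with conditional independence, the unnormalized weight for each hypothesis is prior × ∏ likelihoods:
  location 2: 0.34 × 0.81 × 0.07 × 0.06 = 0.0011567
  location 3: 0.08 × 0.59 × 0.80 × 0.24 = 0.0090624
  location 4: 0.25 × 0.35 × 0.54 × 0.09 = 0.0042525
  location 5: 0.08 × 0.63 × 0.85 × 0.53 = 0.022705
  location 6: 0.25 × 0.22 × 0.85 × 0.45 = 0.021038
Marginal likelihood of the evidence = 0.058214.
P(location 2 | evidence) = 0.0011567 / 0.058214 ≈ 0.020
P(location 3 | evidence) = 0.0090624 / 0.058214 ≈ 0.156
P(location 4 | evidence) = 0.0042525 / 0.058214 ≈ 0.073
P(location 5 | evidence) = 0.022705 / 0.058214 ≈ 0.390
P(location 6 | evidence) = 0.021038 / 0.058214 ≈ 0.361

0.020, 0.156, 0.073, 0.390, 0.361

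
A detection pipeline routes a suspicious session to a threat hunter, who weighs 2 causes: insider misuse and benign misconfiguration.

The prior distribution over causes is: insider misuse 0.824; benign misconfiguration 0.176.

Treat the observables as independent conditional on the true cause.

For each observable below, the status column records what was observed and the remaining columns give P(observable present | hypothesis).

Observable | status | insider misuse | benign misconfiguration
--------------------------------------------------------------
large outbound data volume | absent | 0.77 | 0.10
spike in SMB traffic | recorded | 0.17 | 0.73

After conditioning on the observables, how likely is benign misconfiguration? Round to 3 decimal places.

0.782

For each hypothesis, the unnormalized posterior weight is prior × product of the observable likelihoods (using 1 − P(present | H) for each absent observable):
  insider misuse: 0.824 × (1 − 0.77) × 0.17 = 0.032218
  benign misconfiguration: 0.176 × (1 − 0.10) × 0.73 = 0.11563
The unnormalized weights sum to 0.14785.
P(benign misconfiguration | evidence) = 0.11563 / 0.14785 ≈ 0.782.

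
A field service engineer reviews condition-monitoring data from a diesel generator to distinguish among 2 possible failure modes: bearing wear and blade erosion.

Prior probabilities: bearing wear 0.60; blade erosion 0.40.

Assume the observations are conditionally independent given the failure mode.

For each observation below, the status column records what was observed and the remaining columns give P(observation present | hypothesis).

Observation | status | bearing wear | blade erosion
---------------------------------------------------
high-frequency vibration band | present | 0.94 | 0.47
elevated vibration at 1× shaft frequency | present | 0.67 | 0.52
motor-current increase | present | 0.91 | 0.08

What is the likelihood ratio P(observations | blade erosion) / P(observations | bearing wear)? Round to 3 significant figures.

The Bayes factor is the ratio of the joint likelihoods of the evidence pattern under the two hypotheses.
  blade erosion: 0.47 × 0.52 × 0.08 = 0.019552
  bearing wear: 0.94 × 0.67 × 0.91 = 0.57312
Bayes factor = 0.019552 / 0.57312 ≈ 0.0341

0.0341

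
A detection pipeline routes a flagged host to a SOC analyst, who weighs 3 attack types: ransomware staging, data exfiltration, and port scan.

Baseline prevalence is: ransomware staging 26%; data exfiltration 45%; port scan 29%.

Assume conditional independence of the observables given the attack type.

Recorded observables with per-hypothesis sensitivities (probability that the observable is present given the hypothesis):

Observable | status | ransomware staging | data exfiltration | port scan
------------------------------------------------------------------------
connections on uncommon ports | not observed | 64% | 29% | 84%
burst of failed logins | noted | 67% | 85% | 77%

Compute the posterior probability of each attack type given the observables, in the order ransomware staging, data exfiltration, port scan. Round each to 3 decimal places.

Multiply each prior by the joint likelihood of the observable pattern (using 1 − P(present | H) for each absent observable):
  ransomware staging: 0.26 × (1 − 0.64) × 0.67 = 0.062712
  data exfiltration: 0.45 × (1 − 0.29) × 0.85 = 0.27158
  port scan: 0.29 × (1 − 0.84) × 0.77 = 0.035728
Normalizing constant Z = 0.062712 + 0.27158 + 0.035728 = 0.37002.
P(ransomware staging | evidence) = 0.062712 / 0.37002 ≈ 0.169
P(data exfiltration | evidence) = 0.27158 / 0.37002 ≈ 0.734
P(port scan | evidence) = 0.035728 / 0.37002 ≈ 0.097

0.169, 0.734, 0.097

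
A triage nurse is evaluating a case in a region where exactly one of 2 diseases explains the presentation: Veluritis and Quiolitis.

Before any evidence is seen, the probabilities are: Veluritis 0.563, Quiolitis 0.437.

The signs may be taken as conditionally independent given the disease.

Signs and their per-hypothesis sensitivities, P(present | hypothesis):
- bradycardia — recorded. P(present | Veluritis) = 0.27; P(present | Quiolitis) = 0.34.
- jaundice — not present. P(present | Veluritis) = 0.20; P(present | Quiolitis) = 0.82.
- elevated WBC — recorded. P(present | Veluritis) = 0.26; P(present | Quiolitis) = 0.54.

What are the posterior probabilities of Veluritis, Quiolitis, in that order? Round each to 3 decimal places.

0.686, 0.314

For each hypothesis, the unnormalized posterior weight is prior × product of the sign likelihoods (using 1 − P(present | H) for each absent sign):
  Veluritis: 0.563 × 0.27 × (1 − 0.20) × 0.26 = 0.031618
  Quiolitis: 0.437 × 0.34 × (1 − 0.82) × 0.54 = 0.014442
Normalizing constant Z = 0.031618 + 0.014442 = 0.04606.
P(Veluritis | evidence) = 0.031618 / 0.04606 ≈ 0.686
P(Quiolitis | evidence) = 0.014442 / 0.04606 ≈ 0.314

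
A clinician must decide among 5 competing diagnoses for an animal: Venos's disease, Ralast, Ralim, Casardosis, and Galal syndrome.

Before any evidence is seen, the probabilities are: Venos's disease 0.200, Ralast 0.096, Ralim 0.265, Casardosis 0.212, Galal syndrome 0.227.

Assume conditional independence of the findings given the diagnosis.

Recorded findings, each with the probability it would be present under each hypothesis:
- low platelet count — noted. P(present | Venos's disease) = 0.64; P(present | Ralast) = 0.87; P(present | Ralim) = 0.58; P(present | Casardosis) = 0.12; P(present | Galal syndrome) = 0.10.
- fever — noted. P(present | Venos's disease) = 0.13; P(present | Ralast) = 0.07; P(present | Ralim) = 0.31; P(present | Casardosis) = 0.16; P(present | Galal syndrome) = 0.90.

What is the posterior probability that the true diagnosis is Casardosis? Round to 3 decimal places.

Multiply each prior by the joint likelihood of the evidence pattern:
  Venos's disease: 0.200 × 0.64 × 0.13 = 0.01664
  Ralast: 0.096 × 0.87 × 0.07 = 0.0058464
  Ralim: 0.265 × 0.58 × 0.31 = 0.047647
  Casardosis: 0.212 × 0.12 × 0.16 = 0.0040704
  Galal syndrome: 0.227 × 0.10 × 0.90 = 0.02043
The unnormalized weights sum to 0.094634.
P(Casardosis | evidence) = 0.0040704 / 0.094634 ≈ 0.043.

0.043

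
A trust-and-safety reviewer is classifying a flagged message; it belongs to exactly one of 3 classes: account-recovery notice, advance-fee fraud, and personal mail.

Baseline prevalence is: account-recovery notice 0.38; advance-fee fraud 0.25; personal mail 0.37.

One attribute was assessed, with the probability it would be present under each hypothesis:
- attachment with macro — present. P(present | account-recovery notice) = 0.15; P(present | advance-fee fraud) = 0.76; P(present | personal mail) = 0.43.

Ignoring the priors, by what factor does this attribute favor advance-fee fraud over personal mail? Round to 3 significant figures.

1.77

Likelihood of this attribute under each hypothesis:
  advance-fee fraud: 0.76
  personal mail: 0.43
Bayes factor = 0.76 / 0.43 ≈ 1.77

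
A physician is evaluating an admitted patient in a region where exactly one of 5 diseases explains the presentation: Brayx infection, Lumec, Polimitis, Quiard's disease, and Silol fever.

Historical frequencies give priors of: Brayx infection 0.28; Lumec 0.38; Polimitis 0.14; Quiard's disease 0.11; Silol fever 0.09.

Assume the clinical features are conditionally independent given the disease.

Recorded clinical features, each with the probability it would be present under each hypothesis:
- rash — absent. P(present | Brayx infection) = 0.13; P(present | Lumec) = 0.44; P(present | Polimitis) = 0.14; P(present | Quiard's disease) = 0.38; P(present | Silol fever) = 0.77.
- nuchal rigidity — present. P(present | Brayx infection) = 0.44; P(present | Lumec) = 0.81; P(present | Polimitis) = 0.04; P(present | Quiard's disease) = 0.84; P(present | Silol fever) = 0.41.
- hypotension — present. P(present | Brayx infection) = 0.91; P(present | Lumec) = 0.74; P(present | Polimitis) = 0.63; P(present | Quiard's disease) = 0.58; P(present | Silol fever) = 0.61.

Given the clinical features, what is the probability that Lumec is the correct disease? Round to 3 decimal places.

0.479

By Bayes' rule with conditional independence, the unnormalized weight for each hypothesis is prior × ∏ likelihoods (using 1 − P(present | H) for each absent clinical feature):
  Brayx infection: 0.28 × (1 − 0.13) × 0.44 × 0.91 = 0.097537
  Lumec: 0.38 × (1 − 0.44) × 0.81 × 0.74 = 0.12755
  Polimitis: 0.14 × (1 − 0.14) × 0.04 × 0.63 = 0.0030341
  Quiard's disease: 0.11 × (1 − 0.38) × 0.84 × 0.58 = 0.033227
  Silol fever: 0.09 × (1 − 0.77) × 0.41 × 0.61 = 0.0051771
The unnormalized weights sum to 0.26653.
P(Lumec | evidence) = 0.12755 / 0.26653 ≈ 0.479.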